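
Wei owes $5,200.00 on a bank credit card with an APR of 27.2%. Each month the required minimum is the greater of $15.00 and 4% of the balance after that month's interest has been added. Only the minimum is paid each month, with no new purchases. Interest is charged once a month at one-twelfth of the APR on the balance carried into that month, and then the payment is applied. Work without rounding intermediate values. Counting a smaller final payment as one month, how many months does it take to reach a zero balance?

Monthly rate r = 27.2%/12 = 2.26667% = 0.0226667.
While 4% of the post-interest balance exceeds $15.00, each month B ← (B·(1+r))·(1 − 0.04), i.e. B shrinks by the factor (1+r)·0.96 = 0.98176.
This holds for months 1–145. Entering month 146 the balance is $360.39; 4% of the post-interest balance is now below $15.00, so the flat $15.00 minimum applies from here.
From month 146 a fixed $15.00 at rate r clears $360.39 in 36 more payments. Total: 145 + 36 = 181 months.

181 months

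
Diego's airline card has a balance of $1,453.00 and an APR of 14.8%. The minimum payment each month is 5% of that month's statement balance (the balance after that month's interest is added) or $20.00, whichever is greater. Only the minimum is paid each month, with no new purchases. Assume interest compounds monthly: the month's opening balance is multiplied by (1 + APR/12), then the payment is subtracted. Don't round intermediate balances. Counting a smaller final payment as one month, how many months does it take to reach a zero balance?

57 months

Monthly rate r = 14.8%/12 = 1.23333% = 0.0123333.
While 5% of the post-interest balance exceeds $20.00, each month B ← (B·(1+r))·(1 − 0.05), i.e. B shrinks by the factor (1+r)·0.95 = 0.96172.
This holds for months 1–34. Entering month 35 the balance is $385.36; 5% of the post-interest balance is now below $20.00, so the flat $20.00 minimum applies from here.
From month 35 a fixed $20.00 at rate r clears $385.36 in 23 more payments. Total: 34 + 23 = 57 months.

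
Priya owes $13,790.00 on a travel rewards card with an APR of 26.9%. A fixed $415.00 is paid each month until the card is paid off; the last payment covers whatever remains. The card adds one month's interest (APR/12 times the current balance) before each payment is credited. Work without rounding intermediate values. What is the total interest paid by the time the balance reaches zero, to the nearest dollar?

Monthly rate r = 26.9%/12 = 2.24167% = 0.0224167.
Payoff takes n = ⌈−ln(1 − rB₀/P)/ln(1+r)⌉ = ⌈61.619⌉ = 62 payments; the last is $257.77.
Total paid = 61·$415.00 + $257.77 = $25,572.77.
Total interest = total paid − principal = $25,572.77 − $13,790.00 = $11,782.77.

$11,783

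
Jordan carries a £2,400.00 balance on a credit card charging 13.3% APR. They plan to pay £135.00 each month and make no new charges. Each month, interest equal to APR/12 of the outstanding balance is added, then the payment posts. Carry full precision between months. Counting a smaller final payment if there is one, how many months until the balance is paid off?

20 payments

Monthly rate r = 13.3%/12 = 1.10833% = 0.0110833.
Recurrence: B ← B·(1+r) − £135.00.
Month 1: interest £26.60; balance after payment £2,291.60.
Month 2: interest £25.40; balance after payment £2,182.00.
Closed form: n = −ln(1 − rB₀/P)/ln(1+r) = −ln(0.80296)/ln(1.01108) ≈ 19.909, so the balance reaches zero during payment 20.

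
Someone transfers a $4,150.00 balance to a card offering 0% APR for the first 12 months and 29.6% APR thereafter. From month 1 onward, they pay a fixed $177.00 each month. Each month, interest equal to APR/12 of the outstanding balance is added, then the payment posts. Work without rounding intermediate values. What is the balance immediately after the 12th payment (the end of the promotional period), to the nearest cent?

Promo months 1–12 at r₀ = 0%/12 = 0; months 13+ at r₁ = 29.6%/12 = 0.0246667.
After month 12 (no interest yet): B = $4,150.00 − 12·$177.00 = $2,026.00.

$2,026.00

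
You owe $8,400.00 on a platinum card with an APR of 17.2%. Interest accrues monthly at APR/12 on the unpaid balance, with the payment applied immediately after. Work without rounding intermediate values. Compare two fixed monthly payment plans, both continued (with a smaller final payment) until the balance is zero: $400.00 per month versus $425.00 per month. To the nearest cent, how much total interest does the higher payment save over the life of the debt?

$117.61

Monthly rate r = 17.2%/12 = 1.43333% = 0.0143333.
At $400.00/mo: n = ⌈−ln(1 − rB₀/P)/ln(1+r)⌉ = 26 payments (last $65.45); total interest = total paid − $8,400.00 = $1,665.45.
At $425.00/mo: 24 payments (last $172.84); total interest $1,547.84.
Interest saved = $1,665.45 − $1,547.84 = $117.61.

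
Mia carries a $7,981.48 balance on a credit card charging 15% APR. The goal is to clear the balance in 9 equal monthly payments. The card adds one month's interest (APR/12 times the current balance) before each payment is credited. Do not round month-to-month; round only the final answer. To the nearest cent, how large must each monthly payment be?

Monthly rate r = 15%/12 = 1.25% = 0.0125.
Level-payment amortization: P = B₀·r / (1 − (1+r)^(−n)) = 7981.48·0.0125 / (1 − 1.0125^(−9)).
Denominator 1 − (1+r)^(−9) = 0.105779312.
P = 99.7685 / 0.105779312 ≈ 943.18.

$943.18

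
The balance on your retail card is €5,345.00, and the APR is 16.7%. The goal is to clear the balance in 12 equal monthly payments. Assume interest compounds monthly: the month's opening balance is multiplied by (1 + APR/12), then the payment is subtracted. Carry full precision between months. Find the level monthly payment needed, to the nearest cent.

Monthly rate r = 16.7%/12 = 1.39167% = 0.0139167.
Level-payment amortization: P = B₀·r / (1 − (1+r)^(−n)) = 5345.00·0.0139167 / (1 − 1.01392^(−12)).
Denominator 1 − (1+r)^(−12) = 0.152825537.
P = 74.3846 / 0.152825537 ≈ 486.73.

€486.73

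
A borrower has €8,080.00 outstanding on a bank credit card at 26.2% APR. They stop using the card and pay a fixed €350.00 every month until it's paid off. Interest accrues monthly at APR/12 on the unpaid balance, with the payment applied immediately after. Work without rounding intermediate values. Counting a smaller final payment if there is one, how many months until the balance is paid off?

Monthly rate r = 26.2%/12 = 2.18333% = 0.0218333.
Recurrence: B ← B·(1+r) − €350.00.
Month 1: interest €176.41; balance after payment €7,906.41.
Month 2: interest €172.62; balance after payment €7,729.04.
Closed form: n = −ln(1 − rB₀/P)/ln(1+r) = −ln(0.49596)/ln(1.02183) ≈ 32.468, so the balance reaches zero during payment 33.

33 months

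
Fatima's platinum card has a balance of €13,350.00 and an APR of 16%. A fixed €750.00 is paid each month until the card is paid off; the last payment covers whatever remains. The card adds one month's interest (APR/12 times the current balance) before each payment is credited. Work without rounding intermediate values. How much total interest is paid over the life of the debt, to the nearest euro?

€1,993

Monthly rate r = 16%/12 = 1.33333% = 0.0133333.
Payoff takes n = ⌈−ln(1 − rB₀/P)/ln(1+r)⌉ = ⌈20.455⌉ = 21 payments; the last is €342.66.
Total paid = 20·€750.00 + €342.66 = €15,342.66.
Total interest = total paid − principal = €15,342.66 − €13,350.00 = €1,992.66.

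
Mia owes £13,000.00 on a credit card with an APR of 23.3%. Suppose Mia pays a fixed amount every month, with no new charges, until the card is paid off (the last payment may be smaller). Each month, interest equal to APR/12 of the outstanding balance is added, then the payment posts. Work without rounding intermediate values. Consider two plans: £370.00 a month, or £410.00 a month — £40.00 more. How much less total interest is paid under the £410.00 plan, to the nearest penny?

£1,669.72

Monthly rate r = 23.3%/12 = 1.94167% = 0.0194167.
At £370.00/mo: n = ⌈−ln(1 − rB₀/P)/ln(1+r)⌉ = 60 payments (last £226.96); total interest = total paid − £13,000.00 = £9,056.96.
At £410.00/mo: 50 payments (last £297.24); total interest £7,387.24.
Interest saved = £9,056.96 − £7,387.24 = £1,669.72.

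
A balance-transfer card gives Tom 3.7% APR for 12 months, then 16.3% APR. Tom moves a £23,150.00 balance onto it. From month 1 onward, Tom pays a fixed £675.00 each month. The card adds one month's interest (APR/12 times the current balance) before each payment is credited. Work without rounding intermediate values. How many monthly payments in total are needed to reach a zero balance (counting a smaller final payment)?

41 months

Promo months 1–12 at r₀ = 3.7%/12 = 0.00308333; months 13+ at r₁ = 16.3%/12 = 0.0135833.
After month 12: iterate B ← B·(1+r₀) − £675.00 for 12 months → £15,782.44.
Then at r₁ with £675.00/mo: n₂ = −ln(1 − r₁·B/P)/ln(1+r₁) ≈ 28.32 → 29 more payments.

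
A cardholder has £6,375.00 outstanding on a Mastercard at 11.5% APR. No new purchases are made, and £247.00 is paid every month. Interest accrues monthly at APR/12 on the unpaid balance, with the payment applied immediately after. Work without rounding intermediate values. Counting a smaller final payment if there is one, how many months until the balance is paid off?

Monthly rate r = 11.5%/12 = 0.958333% = 0.00958333.
Recurrence: B ← B·(1+r) − £247.00.
Month 1: interest £61.09; balance after payment £6,189.09.
Month 2: interest £59.31; balance after payment £6,001.41.
Closed form: n = −ln(1 − rB₀/P)/ln(1+r) = −ln(0.75266)/ln(1.00958) ≈ 29.792, so the balance reaches zero during payment 30.

30 payments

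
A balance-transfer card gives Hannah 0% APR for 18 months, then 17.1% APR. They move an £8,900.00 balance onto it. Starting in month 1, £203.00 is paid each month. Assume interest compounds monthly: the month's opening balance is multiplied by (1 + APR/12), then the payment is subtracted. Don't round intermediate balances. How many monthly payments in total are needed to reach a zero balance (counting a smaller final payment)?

Promo months 1–18 at r₀ = 0%/12 = 0; months 19+ at r₁ = 17.1%/12 = 0.01425.
After month 18 (no interest yet): B = £8,900.00 − 18·£203.00 = £5,246.00.
Then at r₁ with £203.00/mo: n₂ = −ln(1 − r₁·B/P)/ln(1+r₁) ≈ 32.46 → 33 more payments.

51 months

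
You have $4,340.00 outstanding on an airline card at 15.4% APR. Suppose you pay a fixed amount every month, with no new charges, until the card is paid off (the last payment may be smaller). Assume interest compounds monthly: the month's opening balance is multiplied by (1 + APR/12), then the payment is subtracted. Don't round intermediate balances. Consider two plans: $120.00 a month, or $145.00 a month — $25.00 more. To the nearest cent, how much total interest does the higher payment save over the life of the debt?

$359.59

Monthly rate r = 15.4%/12 = 1.28333% = 0.0128333.
At $120.00/mo: n = ⌈−ln(1 − rB₀/P)/ln(1+r)⌉ = 49 payments (last $111.09); total interest = total paid − $4,340.00 = $1,531.09.
At $145.00/mo: 39 payments (last $1.50); total interest $1,171.50.
Interest saved = $1,531.09 − $1,171.50 = $359.59.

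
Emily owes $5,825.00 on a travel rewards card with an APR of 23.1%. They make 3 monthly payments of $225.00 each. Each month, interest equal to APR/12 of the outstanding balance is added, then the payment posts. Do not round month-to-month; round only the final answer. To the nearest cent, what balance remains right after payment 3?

$5,479.83

Monthly rate r = 23.1%/12 = 1.925% = 0.01925.
Each month: B ← B·(1+r) − $225.00.
Month 1: interest $112.13; balance after payment $5,712.13.
Month 2: interest $109.96; balance after payment $5,597.09.
Month 3: interest $107.74; balance after payment $5,479.83.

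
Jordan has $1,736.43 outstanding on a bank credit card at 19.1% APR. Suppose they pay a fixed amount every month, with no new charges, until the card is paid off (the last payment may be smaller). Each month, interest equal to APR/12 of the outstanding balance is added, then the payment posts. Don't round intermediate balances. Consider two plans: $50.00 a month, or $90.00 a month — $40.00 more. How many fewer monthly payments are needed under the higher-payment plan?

27 fewer payments

Monthly rate r = 19.1%/12 = 1.59167% = 0.0159167.
At $50.00/mo: n = ⌈−ln(1 − rB₀/P)/ln(1+r)⌉ = 51 payments (last $47.83); total interest = total paid − $1,736.43 = $811.40.
At $90.00/mo: 24 payments (last $20.96); total interest $354.53.
Payments saved = 51 − 24 = 27.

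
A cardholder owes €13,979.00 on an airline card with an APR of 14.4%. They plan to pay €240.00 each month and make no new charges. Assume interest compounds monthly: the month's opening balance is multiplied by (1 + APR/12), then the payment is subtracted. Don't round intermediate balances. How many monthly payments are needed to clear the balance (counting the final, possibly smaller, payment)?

Monthly rate r = 14.4%/12 = 1.2% = 0.012.
Recurrence: B ← B·(1+r) − €240.00.
Month 1: interest €167.75; balance after payment €13,906.75.
Month 2: interest €166.88; balance after payment €13,833.63.
Closed form: n = −ln(1 − rB₀/P)/ln(1+r) = −ln(0.30105)/ln(1.012) ≈ 100.639, so the balance reaches zero during payment 101.

101 months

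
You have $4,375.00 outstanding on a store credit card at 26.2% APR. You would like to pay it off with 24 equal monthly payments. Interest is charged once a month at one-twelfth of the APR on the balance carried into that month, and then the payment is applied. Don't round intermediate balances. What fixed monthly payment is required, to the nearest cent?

$236.14

Monthly rate r = 26.2%/12 = 2.18333% = 0.0218333.
Level-payment amortization: P = B₀·r / (1 − (1+r)^(−n)) = 4375.00·0.0218333 / (1 − 1.02183^(−24)).
Denominator 1 − (1+r)^(−24) = 0.404504585.
P = 95.5208 / 0.404504585 ≈ 236.14.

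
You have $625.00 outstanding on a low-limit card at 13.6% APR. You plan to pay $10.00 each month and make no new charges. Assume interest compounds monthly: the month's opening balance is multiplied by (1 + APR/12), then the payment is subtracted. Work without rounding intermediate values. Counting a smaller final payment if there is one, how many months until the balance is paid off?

110 payments

Monthly rate r = 13.6%/12 = 1.13333% = 0.0113333.
Recurrence: B ← B·(1+r) − $10.00.
Month 1: interest $7.08; balance after payment $622.08.
Month 2: interest $7.05; balance after payment $619.13.
Closed form: n = −ln(1 − rB₀/P)/ln(1+r) = −ln(0.29167)/ln(1.01133) ≈ 109.333, so the balance reaches zero during payment 110.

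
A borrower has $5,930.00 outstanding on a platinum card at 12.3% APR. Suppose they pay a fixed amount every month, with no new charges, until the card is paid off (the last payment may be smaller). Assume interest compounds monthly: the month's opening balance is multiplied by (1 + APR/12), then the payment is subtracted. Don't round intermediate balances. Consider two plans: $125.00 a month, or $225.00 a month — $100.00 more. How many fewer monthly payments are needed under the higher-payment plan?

35 fewer payments

Monthly rate r = 12.3%/12 = 1.025% = 0.01025.
At $125.00/mo: n = ⌈−ln(1 − rB₀/P)/ln(1+r)⌉ = 66 payments (last $39.11); total interest = total paid − $5,930.00 = $2,234.11.
At $225.00/mo: 31 payments (last $198.12); total interest $1,018.12.
Payments saved = 66 − 31 = 35.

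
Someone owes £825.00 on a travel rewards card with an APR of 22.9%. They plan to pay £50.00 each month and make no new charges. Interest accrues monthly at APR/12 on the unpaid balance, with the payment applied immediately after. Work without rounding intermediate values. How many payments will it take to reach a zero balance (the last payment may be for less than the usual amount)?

Monthly rate r = 22.9%/12 = 1.90833% = 0.0190833.
Recurrence: B ← B·(1+r) − £50.00.
Month 1: interest £15.74; balance after payment £790.74.
Month 2: interest £15.09; balance after payment £755.83.
Closed form: n = −ln(1 − rB₀/P)/ln(1+r) = −ln(0.68512)/ln(1.01908) ≈ 20.004, so the balance reaches zero during payment 21.

21 payments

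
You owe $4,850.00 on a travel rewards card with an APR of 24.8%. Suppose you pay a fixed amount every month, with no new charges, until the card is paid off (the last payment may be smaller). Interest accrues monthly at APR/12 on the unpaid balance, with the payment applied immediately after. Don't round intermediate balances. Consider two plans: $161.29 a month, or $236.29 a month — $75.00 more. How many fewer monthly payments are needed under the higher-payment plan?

Monthly rate r = 24.8%/12 = 2.06667% = 0.0206667.
At $161.29/mo: n = ⌈−ln(1 − rB₀/P)/ln(1+r)⌉ = 48 payments (last $79.02); total interest = total paid − $4,850.00 = $2,809.65.
At $236.29/mo: 27 payments (last $232.59); total interest $1,526.13.
Payments saved = 48 − 27 = 21.

21 fewer payments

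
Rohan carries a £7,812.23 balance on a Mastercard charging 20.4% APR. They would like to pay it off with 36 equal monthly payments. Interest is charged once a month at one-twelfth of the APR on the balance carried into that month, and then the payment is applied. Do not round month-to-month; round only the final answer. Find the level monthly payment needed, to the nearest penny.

Monthly rate r = 20.4%/12 = 1.7% = 0.017.
Level-payment amortization: P = B₀·r / (1 − (1+r)^(−n)) = 7812.23·0.017 / (1 − 1.017^(−36)).
Denominator 1 − (1+r)^(−36) = 0.454938264.
P = 132.808 / 0.454938264 ≈ 291.93.

£291.93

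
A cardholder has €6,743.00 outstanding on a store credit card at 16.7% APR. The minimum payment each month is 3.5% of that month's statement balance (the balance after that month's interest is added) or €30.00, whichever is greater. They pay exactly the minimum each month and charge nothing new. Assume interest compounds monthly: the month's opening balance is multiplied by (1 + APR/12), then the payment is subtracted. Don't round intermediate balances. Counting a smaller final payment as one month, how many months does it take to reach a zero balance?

132 months

Monthly rate r = 16.7%/12 = 1.39167% = 0.0139167.
While 3.5% of the post-interest balance exceeds €30.00, each month B ← (B·(1+r))·(1 − 0.035), i.e. B shrinks by the factor (1+r)·0.965 = 0.97843.
This holds for months 1–96. Entering month 97 the balance is €831.17; 3.5% of the post-interest balance is now below €30.00, so the flat €30.00 minimum applies from here.
From month 97 a fixed €30.00 at rate r clears €831.17 in 36 more payments. Total: 96 + 36 = 132 months.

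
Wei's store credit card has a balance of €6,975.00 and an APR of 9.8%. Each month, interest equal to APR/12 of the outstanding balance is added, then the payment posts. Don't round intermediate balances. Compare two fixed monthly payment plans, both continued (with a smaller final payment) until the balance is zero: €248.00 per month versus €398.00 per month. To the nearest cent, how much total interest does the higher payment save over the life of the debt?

€398.78

Monthly rate r = 9.8%/12 = 0.816667% = 0.00816667.
At €248.00/mo: n = ⌈−ln(1 − rB₀/P)/ln(1+r)⌉ = 33 payments (last €21.03); total interest = total paid − €6,975.00 = €982.03.
At €398.00/mo: 19 payments (last €394.25); total interest €583.25.
Interest saved = €982.03 − €583.25 = €398.78.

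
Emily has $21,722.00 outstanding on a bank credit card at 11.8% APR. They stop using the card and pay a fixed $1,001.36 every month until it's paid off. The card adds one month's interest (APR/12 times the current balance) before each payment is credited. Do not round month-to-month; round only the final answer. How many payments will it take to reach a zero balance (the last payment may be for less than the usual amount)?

25 months

Monthly rate r = 11.8%/12 = 0.983333% = 0.00983333.
Recurrence: B ← B·(1+r) − $1,001.36.
Month 1: interest $213.60; balance after payment $20,934.24.
Month 2: interest $205.85; balance after payment $20,138.73.
Closed form: n = −ln(1 − rB₀/P)/ln(1+r) = −ln(0.78669)/ln(1.00983) ≈ 24.518, so the balance reaches zero during payment 25.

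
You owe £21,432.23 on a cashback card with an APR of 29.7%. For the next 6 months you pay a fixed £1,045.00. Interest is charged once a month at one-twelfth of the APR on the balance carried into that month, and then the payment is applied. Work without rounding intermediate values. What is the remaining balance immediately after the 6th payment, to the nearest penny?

Monthly rate r = 29.7%/12 = 2.475% = 0.02475.
Each month: B ← B·(1+r) − £1,045.00.
Month 1: interest £530.45; balance after payment £20,917.68.
Month 2: interest £517.71; balance after payment £20,390.39.
Month 3: interest £504.66; balance after payment £19,850.05.
Month 4: interest £491.29; balance after payment £19,296.34.
Month 5: interest £477.58; balance after payment £18,728.93.
Month 6: interest £463.54; balance after payment £18,147.47.

£18,147.47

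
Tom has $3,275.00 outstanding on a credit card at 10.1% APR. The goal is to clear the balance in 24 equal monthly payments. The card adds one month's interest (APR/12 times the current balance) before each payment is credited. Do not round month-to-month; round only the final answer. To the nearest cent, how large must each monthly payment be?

$151.28

Monthly rate r = 10.1%/12 = 0.841667% = 0.00841667.
Level-payment amortization: P = B₀·r / (1 − (1+r)^(−n)) = 3275.00·0.00841667 / (1 − 1.00842^(−24)).
Denominator 1 − (1+r)^(−24) = 0.182214054.
P = 27.5646 / 0.182214054 ≈ 151.28.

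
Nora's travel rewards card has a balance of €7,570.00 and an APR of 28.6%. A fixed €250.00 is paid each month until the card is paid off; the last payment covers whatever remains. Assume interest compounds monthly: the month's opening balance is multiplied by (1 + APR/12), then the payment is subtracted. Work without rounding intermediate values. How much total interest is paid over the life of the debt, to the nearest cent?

Monthly rate r = 28.6%/12 = 2.38333% = 0.0238333.
Payoff takes n = ⌈−ln(1 − rB₀/P)/ln(1+r)⌉ = ⌈54.300⌉ = 55 payments; the last is €75.52.
Total paid = 54·€250.00 + €75.52 = €13,575.52.
Total interest = total paid − principal = €13,575.52 − €7,570.00 = €6,005.52.

€6,005.52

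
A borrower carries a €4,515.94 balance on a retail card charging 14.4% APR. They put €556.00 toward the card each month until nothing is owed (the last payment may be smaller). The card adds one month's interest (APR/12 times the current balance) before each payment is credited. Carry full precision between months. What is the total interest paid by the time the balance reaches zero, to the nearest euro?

€265

Monthly rate r = 14.4%/12 = 1.2% = 0.012.
Payoff takes n = ⌈−ln(1 − rB₀/P)/ln(1+r)⌉ = ⌈8.597⌉ = 9 payments; the last is €332.70.
Total paid = 8·€556.00 + €332.70 = €4,780.70.
Total interest = total paid − principal = €4,780.70 − €4,515.94 = €264.76.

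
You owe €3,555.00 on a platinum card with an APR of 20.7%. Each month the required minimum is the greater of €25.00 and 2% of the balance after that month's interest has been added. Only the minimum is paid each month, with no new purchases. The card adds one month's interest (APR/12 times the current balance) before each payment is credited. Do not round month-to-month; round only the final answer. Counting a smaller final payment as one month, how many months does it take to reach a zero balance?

453 months

Monthly rate r = 20.7%/12 = 1.725% = 0.01725.
While 2% of the post-interest balance exceeds €25.00, each month B ← (B·(1+r))·(1 − 0.02), i.e. B shrinks by the factor (1+r)·0.98 = 0.9969.
This holds for months 1–343. Entering month 344 the balance is €1,227.68; 2% of the post-interest balance is now below €25.00, so the flat €25.00 minimum applies from here.
From month 344 a fixed €25.00 at rate r clears €1,227.68 in 110 more payments. Total: 343 + 110 = 453 months.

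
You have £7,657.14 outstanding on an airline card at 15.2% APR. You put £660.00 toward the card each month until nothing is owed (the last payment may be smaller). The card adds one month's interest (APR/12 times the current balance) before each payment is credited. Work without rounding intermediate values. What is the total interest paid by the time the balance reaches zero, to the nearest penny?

£677.95

Monthly rate r = 15.2%/12 = 1.26667% = 0.0126667.
Payoff takes n = ⌈−ln(1 − rB₀/P)/ln(1+r)⌉ = ⌈12.627⌉ = 13 payments; the last is £415.09.
Total paid = 12·£660.00 + £415.09 = £8,335.09.
Total interest = total paid − principal = £8,335.09 − £7,657.14 = £677.95.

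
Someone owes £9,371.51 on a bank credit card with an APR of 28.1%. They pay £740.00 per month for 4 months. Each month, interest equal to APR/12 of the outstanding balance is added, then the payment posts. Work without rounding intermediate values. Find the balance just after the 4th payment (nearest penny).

Monthly rate r = 28.1%/12 = 2.34167% = 0.0234167.
Each month: B ← B·(1+r) − £740.00.
Month 1: interest £219.45; balance after payment £8,850.96.
Month 2: interest £207.26; balance after payment £8,318.22.
Month 3: interest £194.78; balance after payment £7,773.00.
Month 4: interest £182.02; balance after payment £7,215.02.

£7,215.02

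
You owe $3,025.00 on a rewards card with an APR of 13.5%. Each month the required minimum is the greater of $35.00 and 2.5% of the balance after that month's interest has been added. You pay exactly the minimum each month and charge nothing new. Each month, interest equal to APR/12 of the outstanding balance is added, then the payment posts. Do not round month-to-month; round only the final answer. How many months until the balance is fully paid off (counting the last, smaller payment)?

108 months

Monthly rate r = 13.5%/12 = 1.125% = 0.01125.
While 2.5% of the post-interest balance exceeds $35.00, each month B ← (B·(1+r))·(1 − 0.025), i.e. B shrinks by the factor (1+r)·0.975 = 0.98597.
This holds for months 1–56. Entering month 57 the balance is $1,371.08; 2.5% of the post-interest balance is now below $35.00, so the flat $35.00 minimum applies from here.
From month 57 a fixed $35.00 at rate r clears $1,371.08 in 52 more payments. Total: 56 + 52 = 108 months.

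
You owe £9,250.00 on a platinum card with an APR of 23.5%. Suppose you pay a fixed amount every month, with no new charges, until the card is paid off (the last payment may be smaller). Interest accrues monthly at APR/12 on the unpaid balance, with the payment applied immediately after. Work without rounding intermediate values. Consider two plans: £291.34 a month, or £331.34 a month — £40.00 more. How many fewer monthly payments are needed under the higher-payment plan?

Monthly rate r = 23.5%/12 = 1.95833% = 0.0195833.
At £291.34/mo: n = ⌈−ln(1 − rB₀/P)/ln(1+r)⌉ = 51 payments (last £38.55); total interest = total paid − £9,250.00 = £5,355.55.
At £331.34/mo: 41 payments (last £264.55); total interest £4,268.15.
Payments saved = 51 − 41 = 10.

10 fewer payments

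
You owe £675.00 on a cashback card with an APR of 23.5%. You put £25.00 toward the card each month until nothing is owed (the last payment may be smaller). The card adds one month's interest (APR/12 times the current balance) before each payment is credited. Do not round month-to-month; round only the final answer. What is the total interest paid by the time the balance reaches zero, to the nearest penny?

Monthly rate r = 23.5%/12 = 1.95833% = 0.0195833.
Payoff takes n = ⌈−ln(1 − rB₀/P)/ln(1+r)⌉ = ⌈38.794⌉ = 39 payments; the last is £19.88.
Total paid = 38·£25.00 + £19.88 = £969.88.
Total interest = total paid − principal = £969.88 − £675.00 = £294.88.

£294.88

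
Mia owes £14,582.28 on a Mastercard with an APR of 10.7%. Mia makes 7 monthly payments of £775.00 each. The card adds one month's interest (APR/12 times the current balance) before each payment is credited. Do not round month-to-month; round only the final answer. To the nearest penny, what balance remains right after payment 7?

£9,944.87

Monthly rate r = 10.7%/12 = 0.891667% = 0.00891667.
Each month: B ← B·(1+r) − £775.00.
Month 1: interest £130.03; balance after payment £13,937.31.
Month 2: interest £124.27; balance after payment £13,286.58.
Month 3: interest £118.47; balance after payment £12,630.05.
Month 4: interest £112.62; balance after payment £11,967.67.
Month 5: interest £106.71; balance after payment £11,299.38.
Month 6: interest £100.75; balance after payment £10,625.13.
Month 7: interest £94.74; balance after payment £9,944.87.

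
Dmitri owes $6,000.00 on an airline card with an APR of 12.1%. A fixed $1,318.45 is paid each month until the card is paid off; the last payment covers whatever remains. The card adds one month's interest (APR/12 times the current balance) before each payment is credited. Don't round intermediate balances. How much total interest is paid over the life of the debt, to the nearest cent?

Monthly rate r = 12.1%/12 = 1.00833% = 0.0100833.
Payoff takes n = ⌈−ln(1 − rB₀/P)/ln(1+r)⌉ = ⌈4.682⌉ = 5 payments; the last is $900.57.
Total paid = 4·$1,318.45 + $900.57 = $6,174.37.
Total interest = total paid − principal = $6,174.37 − $6,000.00 = $174.37.

$174.37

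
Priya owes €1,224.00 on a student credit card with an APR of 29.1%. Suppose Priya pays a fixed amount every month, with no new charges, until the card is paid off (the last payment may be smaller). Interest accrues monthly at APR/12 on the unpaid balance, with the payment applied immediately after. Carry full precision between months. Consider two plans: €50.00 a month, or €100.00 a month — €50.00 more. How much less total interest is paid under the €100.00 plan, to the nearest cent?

€409.38

Monthly rate r = 29.1%/12 = 2.425% = 0.02425.
At €50.00/mo: n = ⌈−ln(1 − rB₀/P)/ln(1+r)⌉ = 38 payments (last €29.30); total interest = total paid − €1,224.00 = €655.30.
At €100.00/mo: 15 payments (last €69.92); total interest €245.92.
Interest saved = €655.30 − €245.92 = €409.38.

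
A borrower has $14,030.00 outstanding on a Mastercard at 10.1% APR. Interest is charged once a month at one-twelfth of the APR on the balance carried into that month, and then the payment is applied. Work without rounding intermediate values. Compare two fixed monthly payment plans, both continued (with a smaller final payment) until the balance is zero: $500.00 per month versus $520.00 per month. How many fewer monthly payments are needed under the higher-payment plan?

2 fewer payments

Monthly rate r = 10.1%/12 = 0.841667% = 0.00841667.
At $500.00/mo: n = ⌈−ln(1 − rB₀/P)/ln(1+r)⌉ = 33 payments (last $72.20); total interest = total paid − $14,030.00 = $2,042.20.
At $520.00/mo: 31 payments (last $381.79); total interest $1,951.79.
Payments saved = 33 − 31 = 2.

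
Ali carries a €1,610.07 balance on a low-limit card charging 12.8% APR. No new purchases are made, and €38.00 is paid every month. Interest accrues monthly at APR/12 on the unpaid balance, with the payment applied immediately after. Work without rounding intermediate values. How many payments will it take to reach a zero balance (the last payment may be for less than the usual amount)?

57 months

Monthly rate r = 12.8%/12 = 1.06667% = 0.0106667.
Recurrence: B ← B·(1+r) − €38.00.
Month 1: interest €17.17; balance after payment €1,589.24.
Month 2: interest €16.95; balance after payment €1,568.20.
Closed form: n = −ln(1 − rB₀/P)/ln(1+r) = −ln(0.54805)/ln(1.01067) ≈ 56.680, so the balance reaches zero during payment 57.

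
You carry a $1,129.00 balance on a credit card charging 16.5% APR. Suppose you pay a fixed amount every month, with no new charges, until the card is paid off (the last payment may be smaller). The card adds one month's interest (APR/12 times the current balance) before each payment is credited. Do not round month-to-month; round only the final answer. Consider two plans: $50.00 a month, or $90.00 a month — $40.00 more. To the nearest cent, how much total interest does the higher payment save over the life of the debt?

Monthly rate r = 16.5%/12 = 1.375% = 0.01375.
At $50.00/mo: n = ⌈−ln(1 − rB₀/P)/ln(1+r)⌉ = 28 payments (last $11.16); total interest = total paid − $1,129.00 = $232.16.
At $90.00/mo: 14 payments (last $77.82); total interest $118.82.
Interest saved = $232.16 − $118.82 = $113.34.

$113.34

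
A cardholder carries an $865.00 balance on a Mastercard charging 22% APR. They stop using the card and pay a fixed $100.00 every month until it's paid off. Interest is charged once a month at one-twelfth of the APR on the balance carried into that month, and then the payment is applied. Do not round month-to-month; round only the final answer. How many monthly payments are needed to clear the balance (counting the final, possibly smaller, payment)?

10 payments

Monthly rate r = 22%/12 = 1.83333% = 0.0183333.
Recurrence: B ← B·(1+r) − $100.00.
Month 1: interest $15.86; balance after payment $780.86.
Month 2: interest $14.32; balance after payment $695.17.
Closed form: n = −ln(1 − rB₀/P)/ln(1+r) = −ln(0.84142)/ln(1.01833) ≈ 9.504, so the balance reaches zero during payment 10.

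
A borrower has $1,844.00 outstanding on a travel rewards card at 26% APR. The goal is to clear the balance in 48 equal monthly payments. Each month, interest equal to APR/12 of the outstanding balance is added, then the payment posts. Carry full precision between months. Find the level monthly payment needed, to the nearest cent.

Monthly rate r = 26%/12 = 2.16667% = 0.0216667.
Level-payment amortization: P = B₀·r / (1 − (1+r)^(−n)) = 1844.00·0.0216667 / (1 − 1.02167^(−48)).
Denominator 1 − (1+r)^(−48) = 0.642597784.
P = 39.9533 / 0.642597784 ≈ 62.17.

$62.17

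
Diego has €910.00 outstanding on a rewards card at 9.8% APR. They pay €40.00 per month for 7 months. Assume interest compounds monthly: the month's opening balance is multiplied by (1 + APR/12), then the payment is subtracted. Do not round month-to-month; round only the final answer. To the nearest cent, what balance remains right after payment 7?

Monthly rate r = 9.8%/12 = 0.816667% = 0.00816667.
Each month: B ← B·(1+r) − €40.00.
Month 1: interest €7.43; balance after payment €877.43.
Month 2: interest €7.17; balance after payment €844.60.
Month 3: interest €6.90; balance after payment €811.49.
Month 4: interest €6.63; balance after payment €778.12.
Month 5: interest €6.35; balance after payment €744.48.
Month 6: interest €6.08; balance after payment €710.56.
Month 7: interest €5.80; balance after payment €676.36.

€676.36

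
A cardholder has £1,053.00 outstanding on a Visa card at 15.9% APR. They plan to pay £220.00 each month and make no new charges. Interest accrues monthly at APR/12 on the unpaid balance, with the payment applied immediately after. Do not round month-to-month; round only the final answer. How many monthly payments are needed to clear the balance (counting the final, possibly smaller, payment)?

5 months

Monthly rate r = 15.9%/12 = 1.325% = 0.01325.
Recurrence: B ← B·(1+r) − £220.00.
Month 1: interest £13.95; balance after payment £846.95.
Month 2: interest £11.22; balance after payment £638.17.
Month 3: interest £8.46; balance after payment £426.63.
Month 4: interest £5.65; balance after payment £212.28.
Month 5: interest £2.81; balance after payment £0.00.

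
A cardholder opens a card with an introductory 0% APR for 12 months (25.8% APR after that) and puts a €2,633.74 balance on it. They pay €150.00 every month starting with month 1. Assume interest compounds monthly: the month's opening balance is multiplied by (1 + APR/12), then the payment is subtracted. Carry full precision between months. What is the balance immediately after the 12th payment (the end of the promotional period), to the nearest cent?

Promo months 1–12 at r₀ = 0%/12 = 0; months 13+ at r₁ = 25.8%/12 = 0.0215.
After month 12 (no interest yet): B = €2,633.74 − 12·€150.00 = €833.74.

€833.74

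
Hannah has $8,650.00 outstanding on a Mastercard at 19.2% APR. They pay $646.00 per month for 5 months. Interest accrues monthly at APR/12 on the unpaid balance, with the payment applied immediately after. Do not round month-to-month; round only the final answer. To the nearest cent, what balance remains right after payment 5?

Monthly rate r = 19.2%/12 = 1.6% = 0.016.
Each month: B ← B·(1+r) − $646.00.
Month 1: interest $138.40; balance after payment $8,142.40.
Month 2: interest $130.28; balance after payment $7,626.68.
Month 3: interest $122.03; balance after payment $7,102.71.
Month 4: interest $113.64; balance after payment $6,570.35.
Month 5: interest $105.13; balance after payment $6,029.47.

$6,029.47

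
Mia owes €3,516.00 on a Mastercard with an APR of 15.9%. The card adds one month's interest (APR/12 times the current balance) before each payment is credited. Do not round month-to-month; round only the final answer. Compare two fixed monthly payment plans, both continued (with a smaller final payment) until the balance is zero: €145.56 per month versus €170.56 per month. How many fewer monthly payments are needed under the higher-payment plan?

Monthly rate r = 15.9%/12 = 1.325% = 0.01325.
At €145.56/mo: n = ⌈−ln(1 − rB₀/P)/ln(1+r)⌉ = 30 payments (last €44.60); total interest = total paid − €3,516.00 = €749.84.
At €170.56/mo: 25 payments (last €40.52); total interest €617.96.
Payments saved = 30 − 25 = 5.

5 fewer payments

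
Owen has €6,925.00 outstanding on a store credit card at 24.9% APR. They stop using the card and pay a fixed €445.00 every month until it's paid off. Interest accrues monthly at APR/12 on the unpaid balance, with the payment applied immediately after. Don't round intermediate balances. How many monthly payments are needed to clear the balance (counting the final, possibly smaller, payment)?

19 payments

Monthly rate r = 24.9%/12 = 2.075% = 0.02075.
Recurrence: B ← B·(1+r) − €445.00.
Month 1: interest €143.69; balance after payment €6,623.69.
Month 2: interest €137.44; balance after payment €6,316.14.
Closed form: n = −ln(1 − rB₀/P)/ln(1+r) = −ln(0.67709)/ln(1.02075) ≈ 18.987, so the balance reaches zero during payment 19.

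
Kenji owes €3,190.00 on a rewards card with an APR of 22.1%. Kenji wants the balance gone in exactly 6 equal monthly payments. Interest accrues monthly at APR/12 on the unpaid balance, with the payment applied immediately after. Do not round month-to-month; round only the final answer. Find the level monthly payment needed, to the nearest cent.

Monthly rate r = 22.1%/12 = 1.84167% = 0.0184167.
Level-payment amortization: P = B₀·r / (1 − (1+r)^(−n)) = 3190.00·0.0184167 / (1 − 1.01842^(−6)).
Denominator 1 − (1+r)^(−6) = 0.103713177.
P = 58.7492 / 0.103713177 ≈ 566.46.

€566.46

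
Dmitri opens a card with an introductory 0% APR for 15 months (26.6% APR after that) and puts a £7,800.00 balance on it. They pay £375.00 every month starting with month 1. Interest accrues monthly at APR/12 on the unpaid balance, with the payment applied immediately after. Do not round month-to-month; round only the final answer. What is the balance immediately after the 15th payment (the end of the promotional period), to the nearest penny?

Promo months 1–15 at r₀ = 0%/12 = 0; months 16+ at r₁ = 26.6%/12 = 0.0221667.
After month 15 (no interest yet): B = £7,800.00 − 15·£375.00 = £2,175.00.

£2,175.00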